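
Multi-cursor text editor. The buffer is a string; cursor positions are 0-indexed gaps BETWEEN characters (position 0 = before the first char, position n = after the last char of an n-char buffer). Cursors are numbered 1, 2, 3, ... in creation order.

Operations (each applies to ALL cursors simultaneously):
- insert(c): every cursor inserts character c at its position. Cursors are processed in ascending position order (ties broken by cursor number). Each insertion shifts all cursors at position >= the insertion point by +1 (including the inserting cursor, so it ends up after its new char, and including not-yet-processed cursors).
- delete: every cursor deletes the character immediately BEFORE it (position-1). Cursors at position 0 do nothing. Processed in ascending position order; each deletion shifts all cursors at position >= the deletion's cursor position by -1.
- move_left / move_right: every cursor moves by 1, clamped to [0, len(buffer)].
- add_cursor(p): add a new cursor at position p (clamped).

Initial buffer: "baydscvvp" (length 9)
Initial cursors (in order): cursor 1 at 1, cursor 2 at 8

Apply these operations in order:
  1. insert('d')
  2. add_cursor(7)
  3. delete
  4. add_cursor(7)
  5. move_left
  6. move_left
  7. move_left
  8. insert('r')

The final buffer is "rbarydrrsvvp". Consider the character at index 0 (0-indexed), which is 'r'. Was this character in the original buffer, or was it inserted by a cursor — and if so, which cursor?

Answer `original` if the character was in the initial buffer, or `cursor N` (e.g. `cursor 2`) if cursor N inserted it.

Answer: cursor 1

Derivation:
After op 1 (insert('d')): buffer="bdaydscvvdp" (len 11), cursors c1@2 c2@10, authorship .1.......2.
After op 2 (add_cursor(7)): buffer="bdaydscvvdp" (len 11), cursors c1@2 c3@7 c2@10, authorship .1.......2.
After op 3 (delete): buffer="baydsvvp" (len 8), cursors c1@1 c3@5 c2@7, authorship ........
After op 4 (add_cursor(7)): buffer="baydsvvp" (len 8), cursors c1@1 c3@5 c2@7 c4@7, authorship ........
After op 5 (move_left): buffer="baydsvvp" (len 8), cursors c1@0 c3@4 c2@6 c4@6, authorship ........
After op 6 (move_left): buffer="baydsvvp" (len 8), cursors c1@0 c3@3 c2@5 c4@5, authorship ........
After op 7 (move_left): buffer="baydsvvp" (len 8), cursors c1@0 c3@2 c2@4 c4@4, authorship ........
After op 8 (insert('r')): buffer="rbarydrrsvvp" (len 12), cursors c1@1 c3@4 c2@8 c4@8, authorship 1..3..24....
Authorship (.=original, N=cursor N): 1 . . 3 . . 2 4 . . . .
Index 0: author = 1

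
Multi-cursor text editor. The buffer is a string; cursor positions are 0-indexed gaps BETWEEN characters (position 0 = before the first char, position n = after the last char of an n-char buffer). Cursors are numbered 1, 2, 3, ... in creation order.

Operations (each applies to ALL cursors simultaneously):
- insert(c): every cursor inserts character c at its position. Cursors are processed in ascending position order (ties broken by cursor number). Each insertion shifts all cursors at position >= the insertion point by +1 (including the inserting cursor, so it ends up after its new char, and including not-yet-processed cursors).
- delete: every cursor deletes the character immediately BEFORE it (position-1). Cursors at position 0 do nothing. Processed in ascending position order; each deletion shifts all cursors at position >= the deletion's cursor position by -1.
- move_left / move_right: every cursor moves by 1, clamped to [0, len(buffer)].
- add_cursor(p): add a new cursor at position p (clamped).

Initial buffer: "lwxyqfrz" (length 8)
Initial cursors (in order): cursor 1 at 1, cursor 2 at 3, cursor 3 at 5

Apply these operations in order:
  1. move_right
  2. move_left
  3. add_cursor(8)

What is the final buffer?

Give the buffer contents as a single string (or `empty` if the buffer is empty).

Answer: lwxyqfrz

Derivation:
After op 1 (move_right): buffer="lwxyqfrz" (len 8), cursors c1@2 c2@4 c3@6, authorship ........
After op 2 (move_left): buffer="lwxyqfrz" (len 8), cursors c1@1 c2@3 c3@5, authorship ........
After op 3 (add_cursor(8)): buffer="lwxyqfrz" (len 8), cursors c1@1 c2@3 c3@5 c4@8, authorship ........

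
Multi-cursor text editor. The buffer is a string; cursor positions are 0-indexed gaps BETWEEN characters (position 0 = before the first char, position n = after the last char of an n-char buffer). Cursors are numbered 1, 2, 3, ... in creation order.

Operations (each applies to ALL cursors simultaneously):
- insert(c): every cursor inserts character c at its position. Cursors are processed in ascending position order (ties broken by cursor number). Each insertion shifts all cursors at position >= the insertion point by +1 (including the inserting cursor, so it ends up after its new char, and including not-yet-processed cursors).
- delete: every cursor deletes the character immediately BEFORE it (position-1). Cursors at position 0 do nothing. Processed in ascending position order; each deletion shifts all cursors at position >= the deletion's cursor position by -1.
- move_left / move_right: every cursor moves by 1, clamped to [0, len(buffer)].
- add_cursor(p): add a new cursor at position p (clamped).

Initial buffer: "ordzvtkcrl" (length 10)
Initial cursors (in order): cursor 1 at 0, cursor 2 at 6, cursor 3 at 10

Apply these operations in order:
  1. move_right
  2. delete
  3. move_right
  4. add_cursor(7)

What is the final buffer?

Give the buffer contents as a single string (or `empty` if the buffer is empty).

Answer: rdzvtcr

Derivation:
After op 1 (move_right): buffer="ordzvtkcrl" (len 10), cursors c1@1 c2@7 c3@10, authorship ..........
After op 2 (delete): buffer="rdzvtcr" (len 7), cursors c1@0 c2@5 c3@7, authorship .......
After op 3 (move_right): buffer="rdzvtcr" (len 7), cursors c1@1 c2@6 c3@7, authorship .......
After op 4 (add_cursor(7)): buffer="rdzvtcr" (len 7), cursors c1@1 c2@6 c3@7 c4@7, authorship .......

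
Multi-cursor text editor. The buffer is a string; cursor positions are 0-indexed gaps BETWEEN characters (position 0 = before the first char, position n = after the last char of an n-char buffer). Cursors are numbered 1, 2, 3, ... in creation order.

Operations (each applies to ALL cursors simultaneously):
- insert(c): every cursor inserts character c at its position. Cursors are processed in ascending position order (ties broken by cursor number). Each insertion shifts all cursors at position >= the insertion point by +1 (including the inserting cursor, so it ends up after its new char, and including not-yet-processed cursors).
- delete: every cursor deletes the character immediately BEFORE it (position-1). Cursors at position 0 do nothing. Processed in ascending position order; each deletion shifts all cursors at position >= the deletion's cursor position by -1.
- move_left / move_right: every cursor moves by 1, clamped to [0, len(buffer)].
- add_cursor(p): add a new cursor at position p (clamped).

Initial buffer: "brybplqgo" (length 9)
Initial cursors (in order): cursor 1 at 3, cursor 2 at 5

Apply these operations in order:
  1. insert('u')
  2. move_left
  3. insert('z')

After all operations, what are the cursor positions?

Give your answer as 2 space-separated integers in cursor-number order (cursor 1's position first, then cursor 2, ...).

Answer: 4 8

Derivation:
After op 1 (insert('u')): buffer="bryubpulqgo" (len 11), cursors c1@4 c2@7, authorship ...1..2....
After op 2 (move_left): buffer="bryubpulqgo" (len 11), cursors c1@3 c2@6, authorship ...1..2....
After op 3 (insert('z')): buffer="bryzubpzulqgo" (len 13), cursors c1@4 c2@8, authorship ...11..22....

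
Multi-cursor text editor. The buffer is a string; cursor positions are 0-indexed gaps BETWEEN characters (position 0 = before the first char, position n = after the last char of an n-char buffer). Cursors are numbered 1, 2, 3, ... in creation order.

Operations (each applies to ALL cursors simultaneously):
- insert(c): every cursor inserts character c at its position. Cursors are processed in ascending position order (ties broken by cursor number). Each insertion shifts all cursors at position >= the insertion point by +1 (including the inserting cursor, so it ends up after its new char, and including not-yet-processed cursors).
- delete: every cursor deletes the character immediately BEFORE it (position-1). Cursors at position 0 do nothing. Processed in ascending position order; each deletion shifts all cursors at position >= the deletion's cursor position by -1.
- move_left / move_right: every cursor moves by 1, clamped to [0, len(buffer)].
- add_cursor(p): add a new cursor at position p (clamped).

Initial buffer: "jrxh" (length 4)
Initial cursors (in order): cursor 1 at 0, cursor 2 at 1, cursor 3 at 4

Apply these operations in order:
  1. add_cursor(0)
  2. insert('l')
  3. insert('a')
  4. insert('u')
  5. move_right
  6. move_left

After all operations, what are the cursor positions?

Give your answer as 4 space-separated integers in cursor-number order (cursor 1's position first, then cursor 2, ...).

Answer: 6 10 15 6

Derivation:
After op 1 (add_cursor(0)): buffer="jrxh" (len 4), cursors c1@0 c4@0 c2@1 c3@4, authorship ....
After op 2 (insert('l')): buffer="lljlrxhl" (len 8), cursors c1@2 c4@2 c2@4 c3@8, authorship 14.2...3
After op 3 (insert('a')): buffer="llaajlarxhla" (len 12), cursors c1@4 c4@4 c2@7 c3@12, authorship 1414.22...33
After op 4 (insert('u')): buffer="llaauujlaurxhlau" (len 16), cursors c1@6 c4@6 c2@10 c3@16, authorship 141414.222...333
After op 5 (move_right): buffer="llaauujlaurxhlau" (len 16), cursors c1@7 c4@7 c2@11 c3@16, authorship 141414.222...333
After op 6 (move_left): buffer="llaauujlaurxhlau" (len 16), cursors c1@6 c4@6 c2@10 c3@15, authorship 141414.222...333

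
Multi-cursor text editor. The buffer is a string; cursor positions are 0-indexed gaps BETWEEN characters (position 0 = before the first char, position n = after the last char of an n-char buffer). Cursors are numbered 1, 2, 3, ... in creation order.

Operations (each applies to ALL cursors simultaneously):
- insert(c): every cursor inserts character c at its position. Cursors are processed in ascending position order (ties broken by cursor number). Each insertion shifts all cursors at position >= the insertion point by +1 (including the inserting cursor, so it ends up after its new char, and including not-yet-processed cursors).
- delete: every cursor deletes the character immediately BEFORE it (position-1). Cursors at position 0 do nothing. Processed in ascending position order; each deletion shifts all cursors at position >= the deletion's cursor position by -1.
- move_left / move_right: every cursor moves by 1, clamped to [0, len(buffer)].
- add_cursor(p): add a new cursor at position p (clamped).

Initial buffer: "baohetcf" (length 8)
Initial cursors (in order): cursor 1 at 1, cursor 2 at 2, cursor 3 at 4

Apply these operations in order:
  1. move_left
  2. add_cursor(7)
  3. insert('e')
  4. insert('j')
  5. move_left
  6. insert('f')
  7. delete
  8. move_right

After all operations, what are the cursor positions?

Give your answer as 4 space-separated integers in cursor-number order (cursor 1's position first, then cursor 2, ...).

Answer: 2 5 9 15

Derivation:
After op 1 (move_left): buffer="baohetcf" (len 8), cursors c1@0 c2@1 c3@3, authorship ........
After op 2 (add_cursor(7)): buffer="baohetcf" (len 8), cursors c1@0 c2@1 c3@3 c4@7, authorship ........
After op 3 (insert('e')): buffer="ebeaoehetcef" (len 12), cursors c1@1 c2@3 c3@6 c4@11, authorship 1.2..3....4.
After op 4 (insert('j')): buffer="ejbejaoejhetcejf" (len 16), cursors c1@2 c2@5 c3@9 c4@15, authorship 11.22..33....44.
After op 5 (move_left): buffer="ejbejaoejhetcejf" (len 16), cursors c1@1 c2@4 c3@8 c4@14, authorship 11.22..33....44.
After op 6 (insert('f')): buffer="efjbefjaoefjhetcefjf" (len 20), cursors c1@2 c2@6 c3@11 c4@18, authorship 111.222..333....444.
After op 7 (delete): buffer="ejbejaoejhetcejf" (len 16), cursors c1@1 c2@4 c3@8 c4@14, authorship 11.22..33....44.
After op 8 (move_right): buffer="ejbejaoejhetcejf" (len 16), cursors c1@2 c2@5 c3@9 c4@15, authorship 11.22..33....44.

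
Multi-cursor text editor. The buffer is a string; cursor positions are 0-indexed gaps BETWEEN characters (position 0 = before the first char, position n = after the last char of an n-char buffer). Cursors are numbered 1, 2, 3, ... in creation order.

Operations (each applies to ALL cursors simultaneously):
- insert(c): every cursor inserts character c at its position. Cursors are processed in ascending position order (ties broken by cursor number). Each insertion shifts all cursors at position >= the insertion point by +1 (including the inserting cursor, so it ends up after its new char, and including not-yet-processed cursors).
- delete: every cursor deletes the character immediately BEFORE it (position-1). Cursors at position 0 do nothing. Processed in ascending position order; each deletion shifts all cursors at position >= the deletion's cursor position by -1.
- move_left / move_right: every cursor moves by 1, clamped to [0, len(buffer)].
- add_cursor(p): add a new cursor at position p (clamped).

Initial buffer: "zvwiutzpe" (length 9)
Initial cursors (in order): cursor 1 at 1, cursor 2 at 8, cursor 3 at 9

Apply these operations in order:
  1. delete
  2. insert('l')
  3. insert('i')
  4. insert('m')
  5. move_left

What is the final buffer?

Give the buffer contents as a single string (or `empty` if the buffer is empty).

After op 1 (delete): buffer="vwiutz" (len 6), cursors c1@0 c2@6 c3@6, authorship ......
After op 2 (insert('l')): buffer="lvwiutzll" (len 9), cursors c1@1 c2@9 c3@9, authorship 1......23
After op 3 (insert('i')): buffer="livwiutzllii" (len 12), cursors c1@2 c2@12 c3@12, authorship 11......2323
After op 4 (insert('m')): buffer="limvwiutzlliimm" (len 15), cursors c1@3 c2@15 c3@15, authorship 111......232323
After op 5 (move_left): buffer="limvwiutzlliimm" (len 15), cursors c1@2 c2@14 c3@14, authorship 111......232323

Answer: limvwiutzlliimm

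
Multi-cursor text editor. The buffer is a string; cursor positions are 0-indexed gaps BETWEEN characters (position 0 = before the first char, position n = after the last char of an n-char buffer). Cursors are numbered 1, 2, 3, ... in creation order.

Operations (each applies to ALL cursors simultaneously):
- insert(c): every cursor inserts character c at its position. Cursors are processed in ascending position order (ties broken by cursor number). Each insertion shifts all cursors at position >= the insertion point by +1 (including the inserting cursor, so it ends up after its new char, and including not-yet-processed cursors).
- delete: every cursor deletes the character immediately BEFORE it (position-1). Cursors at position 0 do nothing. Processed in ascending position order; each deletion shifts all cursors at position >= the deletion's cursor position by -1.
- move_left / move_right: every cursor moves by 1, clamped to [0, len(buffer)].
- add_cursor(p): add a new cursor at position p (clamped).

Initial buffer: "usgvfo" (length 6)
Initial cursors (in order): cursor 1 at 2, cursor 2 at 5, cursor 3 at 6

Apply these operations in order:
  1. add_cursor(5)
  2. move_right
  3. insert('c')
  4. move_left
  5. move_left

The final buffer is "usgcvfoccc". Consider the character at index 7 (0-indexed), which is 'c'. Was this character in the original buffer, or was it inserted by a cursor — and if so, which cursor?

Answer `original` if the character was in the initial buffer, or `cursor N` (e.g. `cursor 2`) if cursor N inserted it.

After op 1 (add_cursor(5)): buffer="usgvfo" (len 6), cursors c1@2 c2@5 c4@5 c3@6, authorship ......
After op 2 (move_right): buffer="usgvfo" (len 6), cursors c1@3 c2@6 c3@6 c4@6, authorship ......
After op 3 (insert('c')): buffer="usgcvfoccc" (len 10), cursors c1@4 c2@10 c3@10 c4@10, authorship ...1...234
After op 4 (move_left): buffer="usgcvfoccc" (len 10), cursors c1@3 c2@9 c3@9 c4@9, authorship ...1...234
After op 5 (move_left): buffer="usgcvfoccc" (len 10), cursors c1@2 c2@8 c3@8 c4@8, authorship ...1...234
Authorship (.=original, N=cursor N): . . . 1 . . . 2 3 4
Index 7: author = 2

Answer: cursor 2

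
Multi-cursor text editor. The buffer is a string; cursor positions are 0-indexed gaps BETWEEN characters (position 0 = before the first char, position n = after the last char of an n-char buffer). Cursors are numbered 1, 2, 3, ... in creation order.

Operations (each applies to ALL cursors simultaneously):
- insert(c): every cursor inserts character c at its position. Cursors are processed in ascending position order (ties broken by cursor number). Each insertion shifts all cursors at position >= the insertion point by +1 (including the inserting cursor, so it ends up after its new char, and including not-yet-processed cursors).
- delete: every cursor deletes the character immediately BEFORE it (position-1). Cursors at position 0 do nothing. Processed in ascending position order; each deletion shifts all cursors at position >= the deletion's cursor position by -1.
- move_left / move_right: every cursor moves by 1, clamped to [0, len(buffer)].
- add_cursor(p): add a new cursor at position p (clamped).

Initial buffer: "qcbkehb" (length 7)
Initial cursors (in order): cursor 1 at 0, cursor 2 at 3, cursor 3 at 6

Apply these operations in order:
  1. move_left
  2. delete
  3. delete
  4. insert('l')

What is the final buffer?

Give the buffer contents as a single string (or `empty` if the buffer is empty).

Answer: llblhb

Derivation:
After op 1 (move_left): buffer="qcbkehb" (len 7), cursors c1@0 c2@2 c3@5, authorship .......
After op 2 (delete): buffer="qbkhb" (len 5), cursors c1@0 c2@1 c3@3, authorship .....
After op 3 (delete): buffer="bhb" (len 3), cursors c1@0 c2@0 c3@1, authorship ...
After op 4 (insert('l')): buffer="llblhb" (len 6), cursors c1@2 c2@2 c3@4, authorship 12.3..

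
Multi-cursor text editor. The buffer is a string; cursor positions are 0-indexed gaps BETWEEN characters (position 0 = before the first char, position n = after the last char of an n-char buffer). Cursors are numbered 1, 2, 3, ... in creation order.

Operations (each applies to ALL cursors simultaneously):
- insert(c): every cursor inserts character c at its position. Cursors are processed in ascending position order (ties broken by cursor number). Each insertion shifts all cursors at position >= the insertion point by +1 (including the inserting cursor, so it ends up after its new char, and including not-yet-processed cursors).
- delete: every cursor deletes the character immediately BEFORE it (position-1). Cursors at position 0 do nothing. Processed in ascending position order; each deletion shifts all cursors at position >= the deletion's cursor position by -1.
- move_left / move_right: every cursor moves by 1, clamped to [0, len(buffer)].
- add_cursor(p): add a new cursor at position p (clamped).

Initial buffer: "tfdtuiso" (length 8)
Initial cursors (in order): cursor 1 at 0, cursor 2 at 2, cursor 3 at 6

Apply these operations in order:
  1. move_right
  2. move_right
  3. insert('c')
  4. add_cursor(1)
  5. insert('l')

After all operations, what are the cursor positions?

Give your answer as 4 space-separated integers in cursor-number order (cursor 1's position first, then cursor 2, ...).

Answer: 5 9 15 2

Derivation:
After op 1 (move_right): buffer="tfdtuiso" (len 8), cursors c1@1 c2@3 c3@7, authorship ........
After op 2 (move_right): buffer="tfdtuiso" (len 8), cursors c1@2 c2@4 c3@8, authorship ........
After op 3 (insert('c')): buffer="tfcdtcuisoc" (len 11), cursors c1@3 c2@6 c3@11, authorship ..1..2....3
After op 4 (add_cursor(1)): buffer="tfcdtcuisoc" (len 11), cursors c4@1 c1@3 c2@6 c3@11, authorship ..1..2....3
After op 5 (insert('l')): buffer="tlfcldtcluisocl" (len 15), cursors c4@2 c1@5 c2@9 c3@15, authorship .4.11..22....33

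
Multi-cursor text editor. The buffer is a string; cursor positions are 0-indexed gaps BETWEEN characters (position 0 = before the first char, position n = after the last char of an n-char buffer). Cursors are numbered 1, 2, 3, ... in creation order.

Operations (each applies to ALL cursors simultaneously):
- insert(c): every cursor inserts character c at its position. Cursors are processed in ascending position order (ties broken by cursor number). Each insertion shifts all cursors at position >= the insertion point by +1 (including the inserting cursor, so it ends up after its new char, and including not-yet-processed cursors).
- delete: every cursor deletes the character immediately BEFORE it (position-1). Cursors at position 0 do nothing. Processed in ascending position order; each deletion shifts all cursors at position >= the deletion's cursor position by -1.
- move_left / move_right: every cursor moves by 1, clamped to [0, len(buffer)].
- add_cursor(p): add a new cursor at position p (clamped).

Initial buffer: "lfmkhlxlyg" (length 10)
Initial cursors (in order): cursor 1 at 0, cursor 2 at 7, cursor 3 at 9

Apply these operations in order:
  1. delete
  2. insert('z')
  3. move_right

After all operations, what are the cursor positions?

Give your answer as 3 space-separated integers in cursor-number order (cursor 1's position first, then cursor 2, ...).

After op 1 (delete): buffer="lfmkhllg" (len 8), cursors c1@0 c2@6 c3@7, authorship ........
After op 2 (insert('z')): buffer="zlfmkhlzlzg" (len 11), cursors c1@1 c2@8 c3@10, authorship 1......2.3.
After op 3 (move_right): buffer="zlfmkhlzlzg" (len 11), cursors c1@2 c2@9 c3@11, authorship 1......2.3.

Answer: 2 9 11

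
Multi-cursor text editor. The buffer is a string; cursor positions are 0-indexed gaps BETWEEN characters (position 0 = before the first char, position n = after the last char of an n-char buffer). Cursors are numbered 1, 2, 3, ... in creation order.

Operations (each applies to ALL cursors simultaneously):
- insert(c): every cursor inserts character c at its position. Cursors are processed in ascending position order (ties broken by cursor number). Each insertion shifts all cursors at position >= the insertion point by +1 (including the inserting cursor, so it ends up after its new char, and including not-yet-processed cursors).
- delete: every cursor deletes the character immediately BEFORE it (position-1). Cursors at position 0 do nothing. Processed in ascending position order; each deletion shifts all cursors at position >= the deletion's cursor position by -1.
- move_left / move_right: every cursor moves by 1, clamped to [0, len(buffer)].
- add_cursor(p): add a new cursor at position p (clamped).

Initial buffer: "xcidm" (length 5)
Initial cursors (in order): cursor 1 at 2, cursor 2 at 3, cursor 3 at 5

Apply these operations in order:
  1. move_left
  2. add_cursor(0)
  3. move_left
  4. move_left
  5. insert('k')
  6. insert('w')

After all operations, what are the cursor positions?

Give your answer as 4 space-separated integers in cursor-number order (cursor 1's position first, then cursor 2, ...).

After op 1 (move_left): buffer="xcidm" (len 5), cursors c1@1 c2@2 c3@4, authorship .....
After op 2 (add_cursor(0)): buffer="xcidm" (len 5), cursors c4@0 c1@1 c2@2 c3@4, authorship .....
After op 3 (move_left): buffer="xcidm" (len 5), cursors c1@0 c4@0 c2@1 c3@3, authorship .....
After op 4 (move_left): buffer="xcidm" (len 5), cursors c1@0 c2@0 c4@0 c3@2, authorship .....
After op 5 (insert('k')): buffer="kkkxckidm" (len 9), cursors c1@3 c2@3 c4@3 c3@6, authorship 124..3...
After op 6 (insert('w')): buffer="kkkwwwxckwidm" (len 13), cursors c1@6 c2@6 c4@6 c3@10, authorship 124124..33...

Answer: 6 6 10 6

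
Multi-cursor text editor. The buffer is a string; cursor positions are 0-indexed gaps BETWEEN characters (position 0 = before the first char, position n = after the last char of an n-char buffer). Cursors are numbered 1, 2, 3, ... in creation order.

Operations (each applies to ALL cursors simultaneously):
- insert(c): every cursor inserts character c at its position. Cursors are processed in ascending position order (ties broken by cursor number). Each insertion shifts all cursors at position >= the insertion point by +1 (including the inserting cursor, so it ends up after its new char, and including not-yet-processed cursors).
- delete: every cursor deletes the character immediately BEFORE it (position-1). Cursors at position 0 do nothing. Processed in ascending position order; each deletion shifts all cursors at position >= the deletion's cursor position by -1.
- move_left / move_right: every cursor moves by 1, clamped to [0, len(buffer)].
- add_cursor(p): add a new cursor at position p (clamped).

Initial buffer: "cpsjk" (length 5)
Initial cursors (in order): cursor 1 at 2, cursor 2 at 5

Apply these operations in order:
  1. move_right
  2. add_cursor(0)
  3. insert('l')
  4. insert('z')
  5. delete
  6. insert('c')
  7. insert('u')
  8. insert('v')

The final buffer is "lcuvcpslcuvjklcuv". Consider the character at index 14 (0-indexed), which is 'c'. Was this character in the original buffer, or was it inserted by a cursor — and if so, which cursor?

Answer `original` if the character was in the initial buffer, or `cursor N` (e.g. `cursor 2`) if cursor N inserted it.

After op 1 (move_right): buffer="cpsjk" (len 5), cursors c1@3 c2@5, authorship .....
After op 2 (add_cursor(0)): buffer="cpsjk" (len 5), cursors c3@0 c1@3 c2@5, authorship .....
After op 3 (insert('l')): buffer="lcpsljkl" (len 8), cursors c3@1 c1@5 c2@8, authorship 3...1..2
After op 4 (insert('z')): buffer="lzcpslzjklz" (len 11), cursors c3@2 c1@7 c2@11, authorship 33...11..22
After op 5 (delete): buffer="lcpsljkl" (len 8), cursors c3@1 c1@5 c2@8, authorship 3...1..2
After op 6 (insert('c')): buffer="lccpslcjklc" (len 11), cursors c3@2 c1@7 c2@11, authorship 33...11..22
After op 7 (insert('u')): buffer="lcucpslcujklcu" (len 14), cursors c3@3 c1@9 c2@14, authorship 333...111..222
After op 8 (insert('v')): buffer="lcuvcpslcuvjklcuv" (len 17), cursors c3@4 c1@11 c2@17, authorship 3333...1111..2222
Authorship (.=original, N=cursor N): 3 3 3 3 . . . 1 1 1 1 . . 2 2 2 2
Index 14: author = 2

Answer: cursor 2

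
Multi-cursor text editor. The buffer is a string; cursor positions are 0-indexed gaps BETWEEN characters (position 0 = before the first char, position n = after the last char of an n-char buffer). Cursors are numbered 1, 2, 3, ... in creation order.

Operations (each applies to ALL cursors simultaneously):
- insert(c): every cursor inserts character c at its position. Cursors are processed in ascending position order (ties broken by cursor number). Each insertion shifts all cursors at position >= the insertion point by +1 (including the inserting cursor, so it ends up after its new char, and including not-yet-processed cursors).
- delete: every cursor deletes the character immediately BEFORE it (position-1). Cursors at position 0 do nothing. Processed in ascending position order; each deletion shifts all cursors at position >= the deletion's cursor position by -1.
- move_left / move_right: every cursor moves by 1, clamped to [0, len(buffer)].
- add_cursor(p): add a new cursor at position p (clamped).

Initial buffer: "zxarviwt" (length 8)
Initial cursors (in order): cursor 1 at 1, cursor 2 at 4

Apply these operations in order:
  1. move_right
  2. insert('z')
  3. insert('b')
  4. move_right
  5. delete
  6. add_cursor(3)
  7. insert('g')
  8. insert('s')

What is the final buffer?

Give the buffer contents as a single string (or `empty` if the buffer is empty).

After op 1 (move_right): buffer="zxarviwt" (len 8), cursors c1@2 c2@5, authorship ........
After op 2 (insert('z')): buffer="zxzarvziwt" (len 10), cursors c1@3 c2@7, authorship ..1...2...
After op 3 (insert('b')): buffer="zxzbarvzbiwt" (len 12), cursors c1@4 c2@9, authorship ..11...22...
After op 4 (move_right): buffer="zxzbarvzbiwt" (len 12), cursors c1@5 c2@10, authorship ..11...22...
After op 5 (delete): buffer="zxzbrvzbwt" (len 10), cursors c1@4 c2@8, authorship ..11..22..
After op 6 (add_cursor(3)): buffer="zxzbrvzbwt" (len 10), cursors c3@3 c1@4 c2@8, authorship ..11..22..
After op 7 (insert('g')): buffer="zxzgbgrvzbgwt" (len 13), cursors c3@4 c1@6 c2@11, authorship ..1311..222..
After op 8 (insert('s')): buffer="zxzgsbgsrvzbgswt" (len 16), cursors c3@5 c1@8 c2@14, authorship ..133111..2222..

Answer: zxzgsbgsrvzbgswt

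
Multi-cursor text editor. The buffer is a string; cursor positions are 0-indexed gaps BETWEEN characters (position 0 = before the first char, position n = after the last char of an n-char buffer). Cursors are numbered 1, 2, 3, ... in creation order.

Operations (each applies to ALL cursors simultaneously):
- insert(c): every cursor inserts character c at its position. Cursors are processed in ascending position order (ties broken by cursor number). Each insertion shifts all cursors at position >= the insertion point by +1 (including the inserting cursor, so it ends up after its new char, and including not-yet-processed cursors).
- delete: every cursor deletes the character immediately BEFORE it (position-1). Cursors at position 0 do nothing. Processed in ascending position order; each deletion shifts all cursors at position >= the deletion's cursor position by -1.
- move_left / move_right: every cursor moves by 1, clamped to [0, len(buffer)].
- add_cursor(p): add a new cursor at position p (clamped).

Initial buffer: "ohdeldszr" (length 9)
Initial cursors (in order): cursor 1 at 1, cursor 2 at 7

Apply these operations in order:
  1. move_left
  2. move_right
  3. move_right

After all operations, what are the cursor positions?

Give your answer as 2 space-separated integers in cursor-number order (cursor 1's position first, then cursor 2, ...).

After op 1 (move_left): buffer="ohdeldszr" (len 9), cursors c1@0 c2@6, authorship .........
After op 2 (move_right): buffer="ohdeldszr" (len 9), cursors c1@1 c2@7, authorship .........
After op 3 (move_right): buffer="ohdeldszr" (len 9), cursors c1@2 c2@8, authorship .........

Answer: 2 8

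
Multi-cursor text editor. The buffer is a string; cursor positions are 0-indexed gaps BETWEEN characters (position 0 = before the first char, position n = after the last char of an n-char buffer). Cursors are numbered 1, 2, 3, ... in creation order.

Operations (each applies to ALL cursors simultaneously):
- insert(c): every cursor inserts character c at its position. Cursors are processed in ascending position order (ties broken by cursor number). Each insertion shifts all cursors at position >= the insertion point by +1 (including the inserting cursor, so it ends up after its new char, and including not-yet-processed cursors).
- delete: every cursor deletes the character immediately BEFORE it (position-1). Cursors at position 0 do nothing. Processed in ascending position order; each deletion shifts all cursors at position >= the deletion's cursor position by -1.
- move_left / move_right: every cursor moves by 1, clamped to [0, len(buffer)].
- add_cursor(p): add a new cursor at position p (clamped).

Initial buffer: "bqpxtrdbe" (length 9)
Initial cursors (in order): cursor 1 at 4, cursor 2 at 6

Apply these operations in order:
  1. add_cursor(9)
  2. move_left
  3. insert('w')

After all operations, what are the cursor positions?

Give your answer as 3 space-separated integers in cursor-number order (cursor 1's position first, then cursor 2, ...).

Answer: 4 7 11

Derivation:
After op 1 (add_cursor(9)): buffer="bqpxtrdbe" (len 9), cursors c1@4 c2@6 c3@9, authorship .........
After op 2 (move_left): buffer="bqpxtrdbe" (len 9), cursors c1@3 c2@5 c3@8, authorship .........
After op 3 (insert('w')): buffer="bqpwxtwrdbwe" (len 12), cursors c1@4 c2@7 c3@11, authorship ...1..2...3.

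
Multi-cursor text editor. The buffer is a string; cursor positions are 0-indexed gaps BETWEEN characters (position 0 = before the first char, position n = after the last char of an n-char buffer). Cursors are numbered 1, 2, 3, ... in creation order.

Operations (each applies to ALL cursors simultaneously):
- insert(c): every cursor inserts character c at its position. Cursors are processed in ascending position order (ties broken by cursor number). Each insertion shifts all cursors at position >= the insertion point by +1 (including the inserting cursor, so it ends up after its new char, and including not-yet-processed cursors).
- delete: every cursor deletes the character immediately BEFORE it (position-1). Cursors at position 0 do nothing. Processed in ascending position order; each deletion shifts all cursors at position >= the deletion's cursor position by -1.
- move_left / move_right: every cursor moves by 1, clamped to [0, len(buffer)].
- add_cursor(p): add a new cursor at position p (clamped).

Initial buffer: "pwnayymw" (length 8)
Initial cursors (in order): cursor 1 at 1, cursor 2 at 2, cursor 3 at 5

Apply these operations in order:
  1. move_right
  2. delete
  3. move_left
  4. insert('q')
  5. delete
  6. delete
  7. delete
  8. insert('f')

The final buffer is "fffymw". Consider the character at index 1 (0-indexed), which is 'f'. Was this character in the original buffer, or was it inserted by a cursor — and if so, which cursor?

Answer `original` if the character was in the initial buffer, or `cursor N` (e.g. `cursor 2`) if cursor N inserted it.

After op 1 (move_right): buffer="pwnayymw" (len 8), cursors c1@2 c2@3 c3@6, authorship ........
After op 2 (delete): buffer="paymw" (len 5), cursors c1@1 c2@1 c3@3, authorship .....
After op 3 (move_left): buffer="paymw" (len 5), cursors c1@0 c2@0 c3@2, authorship .....
After op 4 (insert('q')): buffer="qqpaqymw" (len 8), cursors c1@2 c2@2 c3@5, authorship 12..3...
After op 5 (delete): buffer="paymw" (len 5), cursors c1@0 c2@0 c3@2, authorship .....
After op 6 (delete): buffer="pymw" (len 4), cursors c1@0 c2@0 c3@1, authorship ....
After op 7 (delete): buffer="ymw" (len 3), cursors c1@0 c2@0 c3@0, authorship ...
After op 8 (insert('f')): buffer="fffymw" (len 6), cursors c1@3 c2@3 c3@3, authorship 123...
Authorship (.=original, N=cursor N): 1 2 3 . . .
Index 1: author = 2

Answer: cursor 2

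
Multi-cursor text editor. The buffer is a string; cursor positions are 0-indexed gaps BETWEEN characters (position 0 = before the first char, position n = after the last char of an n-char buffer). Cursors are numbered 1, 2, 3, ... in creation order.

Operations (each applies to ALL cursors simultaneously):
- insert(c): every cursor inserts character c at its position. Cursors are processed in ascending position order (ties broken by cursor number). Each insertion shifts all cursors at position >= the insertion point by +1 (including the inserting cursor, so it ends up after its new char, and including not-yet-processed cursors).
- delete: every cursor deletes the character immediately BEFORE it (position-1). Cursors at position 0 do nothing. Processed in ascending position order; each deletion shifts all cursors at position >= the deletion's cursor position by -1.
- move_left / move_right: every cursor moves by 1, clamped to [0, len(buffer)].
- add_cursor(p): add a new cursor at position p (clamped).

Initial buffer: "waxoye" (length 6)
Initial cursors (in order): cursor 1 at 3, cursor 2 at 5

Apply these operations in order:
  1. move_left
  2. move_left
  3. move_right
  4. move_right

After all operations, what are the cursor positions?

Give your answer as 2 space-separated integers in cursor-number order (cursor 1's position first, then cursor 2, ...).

Answer: 3 5

Derivation:
After op 1 (move_left): buffer="waxoye" (len 6), cursors c1@2 c2@4, authorship ......
After op 2 (move_left): buffer="waxoye" (len 6), cursors c1@1 c2@3, authorship ......
After op 3 (move_right): buffer="waxoye" (len 6), cursors c1@2 c2@4, authorship ......
After op 4 (move_right): buffer="waxoye" (len 6), cursors c1@3 c2@5, authorship ......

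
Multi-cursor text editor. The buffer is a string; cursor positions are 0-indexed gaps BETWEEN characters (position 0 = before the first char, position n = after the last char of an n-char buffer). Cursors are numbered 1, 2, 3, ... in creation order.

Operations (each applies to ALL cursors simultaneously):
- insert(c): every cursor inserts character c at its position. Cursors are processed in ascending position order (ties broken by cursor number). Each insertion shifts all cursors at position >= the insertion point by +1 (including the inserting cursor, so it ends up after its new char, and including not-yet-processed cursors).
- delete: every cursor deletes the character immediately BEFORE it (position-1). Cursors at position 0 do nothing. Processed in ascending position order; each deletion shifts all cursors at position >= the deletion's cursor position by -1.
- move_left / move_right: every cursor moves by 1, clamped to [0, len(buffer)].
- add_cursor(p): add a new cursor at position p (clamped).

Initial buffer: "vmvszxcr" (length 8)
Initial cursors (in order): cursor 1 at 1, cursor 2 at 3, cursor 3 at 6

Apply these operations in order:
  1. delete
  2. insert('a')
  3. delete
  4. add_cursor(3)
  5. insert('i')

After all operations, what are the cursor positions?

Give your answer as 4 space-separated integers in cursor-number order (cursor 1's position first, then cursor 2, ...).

Answer: 1 3 7 7

Derivation:
After op 1 (delete): buffer="mszcr" (len 5), cursors c1@0 c2@1 c3@3, authorship .....
After op 2 (insert('a')): buffer="amaszacr" (len 8), cursors c1@1 c2@3 c3@6, authorship 1.2..3..
After op 3 (delete): buffer="mszcr" (len 5), cursors c1@0 c2@1 c3@3, authorship .....
After op 4 (add_cursor(3)): buffer="mszcr" (len 5), cursors c1@0 c2@1 c3@3 c4@3, authorship .....
After op 5 (insert('i')): buffer="imisziicr" (len 9), cursors c1@1 c2@3 c3@7 c4@7, authorship 1.2..34..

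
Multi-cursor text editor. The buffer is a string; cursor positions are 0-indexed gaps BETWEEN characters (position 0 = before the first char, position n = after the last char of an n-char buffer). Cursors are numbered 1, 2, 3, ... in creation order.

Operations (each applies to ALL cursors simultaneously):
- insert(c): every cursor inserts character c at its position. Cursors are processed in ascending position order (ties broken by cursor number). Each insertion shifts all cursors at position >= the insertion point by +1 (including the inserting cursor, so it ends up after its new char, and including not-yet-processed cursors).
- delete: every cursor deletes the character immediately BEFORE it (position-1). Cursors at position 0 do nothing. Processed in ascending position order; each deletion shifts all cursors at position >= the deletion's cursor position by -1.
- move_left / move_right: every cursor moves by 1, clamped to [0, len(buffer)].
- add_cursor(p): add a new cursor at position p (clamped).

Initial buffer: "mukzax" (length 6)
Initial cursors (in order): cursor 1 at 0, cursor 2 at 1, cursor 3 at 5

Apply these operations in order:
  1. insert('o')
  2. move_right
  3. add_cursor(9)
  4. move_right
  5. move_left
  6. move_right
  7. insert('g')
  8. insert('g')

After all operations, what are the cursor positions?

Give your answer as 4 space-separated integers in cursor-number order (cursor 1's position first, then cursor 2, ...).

Answer: 5 9 17 17

Derivation:
After op 1 (insert('o')): buffer="omoukzaox" (len 9), cursors c1@1 c2@3 c3@8, authorship 1.2....3.
After op 2 (move_right): buffer="omoukzaox" (len 9), cursors c1@2 c2@4 c3@9, authorship 1.2....3.
After op 3 (add_cursor(9)): buffer="omoukzaox" (len 9), cursors c1@2 c2@4 c3@9 c4@9, authorship 1.2....3.
After op 4 (move_right): buffer="omoukzaox" (len 9), cursors c1@3 c2@5 c3@9 c4@9, authorship 1.2....3.
After op 5 (move_left): buffer="omoukzaox" (len 9), cursors c1@2 c2@4 c3@8 c4@8, authorship 1.2....3.
After op 6 (move_right): buffer="omoukzaox" (len 9), cursors c1@3 c2@5 c3@9 c4@9, authorship 1.2....3.
After op 7 (insert('g')): buffer="omogukgzaoxgg" (len 13), cursors c1@4 c2@7 c3@13 c4@13, authorship 1.21..2..3.34
After op 8 (insert('g')): buffer="omoggukggzaoxgggg" (len 17), cursors c1@5 c2@9 c3@17 c4@17, authorship 1.211..22..3.3434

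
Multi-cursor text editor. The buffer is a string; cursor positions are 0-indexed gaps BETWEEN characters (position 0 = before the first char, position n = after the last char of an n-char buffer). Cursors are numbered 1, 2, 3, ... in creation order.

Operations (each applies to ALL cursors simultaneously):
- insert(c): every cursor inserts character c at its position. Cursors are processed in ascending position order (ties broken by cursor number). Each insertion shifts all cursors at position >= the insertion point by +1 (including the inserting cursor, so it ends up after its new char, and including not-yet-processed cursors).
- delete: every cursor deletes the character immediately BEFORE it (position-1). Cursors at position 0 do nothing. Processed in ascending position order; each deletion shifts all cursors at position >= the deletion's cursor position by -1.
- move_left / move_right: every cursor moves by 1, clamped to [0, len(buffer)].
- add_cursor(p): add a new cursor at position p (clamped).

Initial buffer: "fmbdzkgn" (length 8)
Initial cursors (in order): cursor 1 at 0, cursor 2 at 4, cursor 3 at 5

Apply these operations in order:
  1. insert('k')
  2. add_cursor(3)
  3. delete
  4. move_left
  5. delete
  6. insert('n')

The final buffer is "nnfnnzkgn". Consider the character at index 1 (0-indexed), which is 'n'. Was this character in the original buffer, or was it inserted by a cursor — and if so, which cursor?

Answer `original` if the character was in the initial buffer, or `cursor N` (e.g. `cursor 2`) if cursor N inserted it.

Answer: cursor 4

Derivation:
After op 1 (insert('k')): buffer="kfmbdkzkkgn" (len 11), cursors c1@1 c2@6 c3@8, authorship 1....2.3...
After op 2 (add_cursor(3)): buffer="kfmbdkzkkgn" (len 11), cursors c1@1 c4@3 c2@6 c3@8, authorship 1....2.3...
After op 3 (delete): buffer="fbdzkgn" (len 7), cursors c1@0 c4@1 c2@3 c3@4, authorship .......
After op 4 (move_left): buffer="fbdzkgn" (len 7), cursors c1@0 c4@0 c2@2 c3@3, authorship .......
After op 5 (delete): buffer="fzkgn" (len 5), cursors c1@0 c4@0 c2@1 c3@1, authorship .....
After op 6 (insert('n')): buffer="nnfnnzkgn" (len 9), cursors c1@2 c4@2 c2@5 c3@5, authorship 14.23....
Authorship (.=original, N=cursor N): 1 4 . 2 3 . . . .
Index 1: author = 4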